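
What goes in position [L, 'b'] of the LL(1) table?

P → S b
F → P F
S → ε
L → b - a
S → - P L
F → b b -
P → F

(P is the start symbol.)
L → b - a

To find M[L, 'b'], we find productions for L where 'b' is in the predict set (PREDICT(N → α) = (FIRST(α) \ {ε}) ∪ (FOLLOW(N) if α ⇒* ε)).

L → b - a: PREDICT = { 'b' }
  'b' is in predict set, so this production goes in M[L, 'b']

M[L, 'b'] = L → b - a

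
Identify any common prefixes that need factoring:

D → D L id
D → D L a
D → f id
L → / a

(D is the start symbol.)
Left-factoring is needed when two productions for the same non-terminal
share a common prefix on the right-hand side.

Productions for D:
  D → D L id
  D → D L a
  D → f id

Found common prefix 'D L' in productions for D

Answer: Yes, D has productions with common prefix 'D L'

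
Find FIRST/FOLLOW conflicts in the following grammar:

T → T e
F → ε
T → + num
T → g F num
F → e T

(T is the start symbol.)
No FIRST/FOLLOW conflicts.

A FIRST/FOLLOW conflict occurs when a non-terminal N has a nullable alternative N → β (β ⇒* ε) and another alternative N → α with FIRST(α) ∩ FOLLOW(N) ≠ ∅: on such a lookahead the parser cannot decide between expanding α and letting N vanish via β.

Nullable non-terminals: F.

F: nullable alternative(s) F → ε; FOLLOW(F) = { 'num' }
  F → ε: FIRST \ {ε} = { } — this is the only nullable alternative, skip
  F → e T: FIRST \ {ε} = { 'e' } — disjoint from FOLLOW(F)

T has no nullable alternative, so no FIRST/FOLLOW check is needed there.

No FIRST/FOLLOW conflicts found.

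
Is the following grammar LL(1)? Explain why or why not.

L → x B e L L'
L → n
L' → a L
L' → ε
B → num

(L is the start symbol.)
No. Predict set conflict for L': { 'a' }

Relevant sets:
  FOLLOW(L') = { $, 'a' }

For L:
  PREDICT(L → x B e L L') = { 'x' }
  PREDICT(L → n) = { 'n' }
For L':
  PREDICT(L' → a L) = { 'a' }
  PREDICT(L' → ε) = { $, 'a' }
B has a single production, so nothing to check there.

Conflict found: Predict set conflict for L': { 'a' }
The grammar is NOT LL(1).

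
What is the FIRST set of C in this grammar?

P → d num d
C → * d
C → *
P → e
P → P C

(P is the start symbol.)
{ '*' }

From C → * d:
  - '*' is a terminal: add '*' and stop
From C → *:
  - '*' is a terminal: add '*' and stop

Collecting: FIRST(C) = { '*' }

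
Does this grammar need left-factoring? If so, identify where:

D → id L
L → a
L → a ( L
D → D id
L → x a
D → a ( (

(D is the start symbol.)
Yes, L has productions with common prefix 'a'

Left-factoring is needed when two productions for the same non-terminal
share a common prefix on the right-hand side.

Productions for D:
  D → id L
  D → D id
  D → a ( (
Productions for L:
  L → a
  L → a ( L
  L → x a

Found common prefix 'a' in productions for L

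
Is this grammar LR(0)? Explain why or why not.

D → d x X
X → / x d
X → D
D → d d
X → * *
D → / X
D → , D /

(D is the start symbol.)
Yes, the grammar is LR(0)

A grammar is LR(0) if no state in the canonical LR(0) collection has:
  - both a shift item (dot before a terminal) and a complete item (shift-reduce conflict), or
  - two or more complete items (reduce-reduce conflict; the accept item [D' → D .] counts as a complete item here).

Augment with D' → D and build the canonical LR(0) collection (I0 = CLOSURE({[D' → . D]}), then GOTO on every symbol after a dot until no new states appear). It has 17 states:
  I0: { [D → . , D /], [D → . / X], [D → . d d], [D → . d x X], [D' → . D] }  — shift
  I1: { [D → , . D /], [D → . , D /], [D → . / X], [D → . d d], [D → . d x X] }  — shift
  I2: { [D → . , D /], [D → . / X], [D → . d d], [D → . d x X], [D → / . X], [X → . * *], [X → . / x d], [X → . D] }  — shift
  I3: { [D' → D .] }  — accept
  I4: { [D → d . d], [D → d . x X] }  — shift
  I5: { [D → d d .] }  — reduce
  I6: { [D → . , D /], [D → . / X], [D → . d d], [D → . d x X], [D → d x . X], [X → . * *], [X → . / x d], [X → . D] }  — shift
  I7: { [X → * . *] }  — shift
  I8: { [D → . , D /], [D → . / X], [D → . d d], [D → . d x X], [D → / . X], [X → . * *], [X → . / x d], [X → . D], [X → / . x d] }  — shift
  I9: { [X → D .] }  — reduce
  I10: { [D → d x X .] }  — reduce
  I11: { [D → / X .] }  — reduce
  I12: { [X → / x . d] }  — shift
  I13: { [X → / x d .] }  — reduce
  I14: { [X → * * .] }  — reduce
  I15: { [D → , D . /] }  — shift
  I16: { [D → , D / .] }  — reduce

Every state is either a pure shift/goto state or contains exactly one complete item and nothing to shift — no conflicts. The grammar is LR(0).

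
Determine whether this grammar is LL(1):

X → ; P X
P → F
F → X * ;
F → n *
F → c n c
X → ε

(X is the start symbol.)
Yes, the grammar is LL(1).

Relevant sets:
  FIRST(X) = { ';', ε }
  FOLLOW(X) = { $, '*' }

For X:
  PREDICT(X → ';' P X) = { ';' }
  PREDICT(X → ε) = { $, '*' }
For F:
  PREDICT(F → X '*' ';') = { '*', ';' }
  PREDICT(F → n '*') = { 'n' }
  PREDICT(F → c n c) = { 'c' }
P has a single production, so nothing to check there.

All predict sets are disjoint. The grammar IS LL(1).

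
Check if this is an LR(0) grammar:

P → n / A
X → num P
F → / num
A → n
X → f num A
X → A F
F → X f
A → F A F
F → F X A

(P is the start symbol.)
A grammar is LR(0) if no state in the canonical LR(0) collection has:
  - both a shift item (dot before a terminal) and a complete item (shift-reduce conflict), or
  - two or more complete items (reduce-reduce conflict; the accept item [P' → P .] counts as a complete item here).

Augment with P' → P and build the canonical LR(0) collection (I0 = CLOSURE({[P' → . P]}), then GOTO on every symbol after a dot until no new states appear). It has 23 states:
  I0: { [P → . n / A], [P' → . P] }  — shift
  I1: { [P' → P .] }  — accept
  I2: { [P → n . / A] }  — shift
  I3: { [A → . F A F], [A → . n], [F → . / num], [F → . F X A], [F → . X f], [P → n / . A], [X → . A F], [X → . f num A], [X → . num P] }  — shift
  I4: { [F → / . num] }  — shift
  I5: { [A → . F A F], [A → . n], [F → . / num], [F → . F X A], [F → . X f], [P → n / A .], [X → . A F], [X → . f num A], [X → . num P], [X → A . F] }  — shift, reduce
  I6: { [A → . F A F], [A → . n], [A → F . A F], [F → . / num], [F → . F X A], [F → . X f], [F → F . X A], [X → . A F], [X → . f num A], [X → . num P] }  — shift
  I7: { [F → X . f] }  — shift
  I8: { [X → f . num A] }  — shift
  I9: { [A → n .] }  — reduce
  I10: { [P → . n / A], [X → num . P] }  — shift
  I11: { [X → num P .] }  — reduce
  I12: { [A → . F A F], [A → . n], [F → . / num], [F → . F X A], [F → . X f], [X → . A F], [X → . f num A], [X → . num P], [X → f num . A] }  — shift
  I13: { [A → . F A F], [A → . n], [F → . / num], [F → . F X A], [F → . X f], [X → . A F], [X → . f num A], [X → . num P], [X → A . F], [X → f num A .] }  — shift, reduce
  I14: { [A → . F A F], [A → . n], [F → . / num], [F → . F X A], [F → . X f], [X → . A F], [X → . f num A], [X → . num P], [X → A . F] }  — shift
  I15: { [A → . F A F], [A → . n], [A → F . A F], [F → . / num], [F → . F X A], [F → . X f], [F → F . X A], [X → . A F], [X → . f num A], [X → . num P], [X → A F .] }  — shift, reduce
  I16: { [A → . F A F], [A → . n], [A → F A . F], [F → . / num], [F → . F X A], [F → . X f], [X → . A F], [X → . f num A], [X → . num P], [X → A . F] }  — shift
  I17: { [A → . F A F], [A → . n], [F → . / num], [F → . F X A], [F → . X f], [F → F X . A], [F → X . f], [X → . A F], [X → . f num A], [X → . num P] }  — shift
  I18: { [A → . F A F], [A → . n], [F → . / num], [F → . F X A], [F → . X f], [F → F X A .], [X → . A F], [X → . f num A], [X → . num P], [X → A . F] }  — shift, reduce
  I19: { [F → X f .], [X → f . num A] }  — shift, reduce
  I20: { [A → . F A F], [A → . n], [A → F . A F], [A → F A F .], [F → . / num], [F → . F X A], [F → . X f], [F → F . X A], [X → . A F], [X → . f num A], [X → . num P], [X → A F .] }  — shift, 2 reduces
  I21: { [F → X f .] }  — reduce
  I22: { [F → / num .] }  — reduce

Conflict in state I5:
  Shift-reduce conflict between [P → n / A .] and [A → . n]
So the grammar is NOT LR(0).

Answer: No. Shift-reduce conflict between [P → n / A .] and [A → . n]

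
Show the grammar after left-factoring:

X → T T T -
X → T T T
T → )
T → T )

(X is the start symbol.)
X → T T T X'
X' → -
X' → ε
T → )
T → T )

Left-factoring transforms A → αβ₁ | αβ₂ into A → αA' and A' → β₁ | β₂
(α is the longest common prefix among the alternatives). Repeat until
no nonterminal has two alternatives with a common prefix.

Round 1: X has alternatives sharing prefix 'T T T'. Introduce X': X → T T T X'
  Add: X' → -
  Add: X' → ε

No remaining common prefixes — done.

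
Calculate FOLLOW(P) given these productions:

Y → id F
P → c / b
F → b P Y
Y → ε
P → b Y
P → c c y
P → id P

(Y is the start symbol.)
{ $, 'id' }

To compute FOLLOW(P), find every occurrence of P on a right-hand side N → α P β: add FIRST(β) \ {ε}, and if β is empty or nullable also add FOLLOW(N). Iterate to a fixed point.

In F → b P Y: P is followed by Y, add FIRST(Y) \ {ε} = { 'id' }
  Y is nullable, so also add FOLLOW(F)
In P → id P: P is at the end; this adds FOLLOW(P) to itself — nothing new

The FOLLOW sets referred to above (computed the same way, to a fixed point):
  FOLLOW(F) = { $, 'id' }

Taking the union: FOLLOW(P) = { $, 'id' }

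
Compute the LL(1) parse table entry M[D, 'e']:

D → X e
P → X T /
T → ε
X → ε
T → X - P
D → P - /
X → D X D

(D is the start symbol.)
To find M[D, 'e'], we find productions for D where 'e' is in the predict set (PREDICT(N → α) = (FIRST(α) \ {ε}) ∪ (FOLLOW(N) if α ⇒* ε)).

Relevant sets:
  FIRST(X) = { '-', '/', 'e', ε }
  FIRST(P) = { '-', '/', 'e' }

D → X e: PREDICT = { '-', '/', 'e' }
  'e' is in predict set, so this production goes in M[D, 'e']
D → P - /: PREDICT = { '-', '/', 'e' }
  'e' is in predict set, so this production goes in M[D, 'e']

M[D, 'e'] = D → X e, D → P - /  (a multiply-defined cell — the grammar is not LL(1))

Answer: D → X e, D → P - /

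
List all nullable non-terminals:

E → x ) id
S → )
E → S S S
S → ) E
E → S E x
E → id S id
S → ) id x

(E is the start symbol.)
None

There are no ε-productions, so no non-terminal can derive ε.
No non-terminals are nullable.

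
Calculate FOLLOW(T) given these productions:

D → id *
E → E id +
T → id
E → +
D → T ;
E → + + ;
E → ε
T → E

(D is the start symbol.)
In D → T ;: T is followed by ';', add FIRST(';') \ {ε} = { ';' }

Taking the union: FOLLOW(T) = { ';' }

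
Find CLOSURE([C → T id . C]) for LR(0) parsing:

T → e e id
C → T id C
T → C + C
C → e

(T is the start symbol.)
{ [C → . T id C], [C → . e], [C → T id . C], [T → . C + C], [T → . e e id] }

To compute CLOSURE, for each item [A → α.Bβ] where B is a non-terminal, add [B → .γ] for all productions B → γ; repeat for the newly added items until nothing changes.

Start with: [C → T id . C]
  [C → T id . C] has the dot before C: add [C → . T id C], [C → . e]
  [C → . T id C] has the dot before T: add [T → . e e id], [T → . C + C]
No further items can be added.

CLOSURE = { [C → . T id C], [C → . e], [C → T id . C], [T → . C + C], [T → . e e id] }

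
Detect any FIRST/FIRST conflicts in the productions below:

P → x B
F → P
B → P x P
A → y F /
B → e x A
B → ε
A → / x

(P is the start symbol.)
A FIRST/FIRST conflict occurs when two productions N → α and N → β for the same non-terminal have FIRST(α) ∩ FIRST(β) ≠ ∅ (with ε ∈ FIRST of a nullable right-hand side, so two nullable alternatives also conflict).

FIRST sets of the non-terminals at (or reachable through a nullable prefix from) the front of some alternative:
  FIRST(P) = { 'x' }

Productions for B:
  B → P x P: FIRST = { 'x' }
  B → e x A: FIRST = { 'e' }
  B → ε: FIRST = { ε }
Productions for A:
  A → y F /: FIRST = { 'y' }
  A → / x: FIRST = { '/' }
P, F have only one production, so no FIRST/FIRST conflict is possible there.

All alternatives of each non-terminal have pairwise disjoint FIRST sets.

Answer: No FIRST/FIRST conflicts.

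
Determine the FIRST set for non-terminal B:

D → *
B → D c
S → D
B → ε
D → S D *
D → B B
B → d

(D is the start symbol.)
{ '*', 'c', 'd', ε }

FIRST sets of the other non-terminals involved (by the same procedure, iterated to a fixed point):
  FIRST(D) = { '*', 'c', 'd', ε }

From B → D c:
  - D is a non-terminal: add FIRST(D) \ {ε} = { '*', 'c', 'd' }
    D is nullable, so continue to the next symbol
  - c is a terminal: add 'c' and stop
From B → ε:
  - ε-production, so ε ∈ FIRST(B)
From B → d:
  - d is a terminal: add 'd' and stop

Collecting: FIRST(B) = { '*', 'c', 'd', ε }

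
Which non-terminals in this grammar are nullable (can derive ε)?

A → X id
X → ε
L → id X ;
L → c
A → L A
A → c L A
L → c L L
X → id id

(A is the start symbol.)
{ 'X' }

ε-productions: X → ε
So X is immediately nullable.
No further non-terminal can be added: every production for the remaining non-terminals contains a terminal or a non-nullable non-terminal.
Nullable = { 'X' }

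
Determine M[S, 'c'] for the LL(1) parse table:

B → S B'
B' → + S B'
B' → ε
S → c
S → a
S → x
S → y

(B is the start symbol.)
S → c

To find M[S, 'c'], we find productions for S where 'c' is in the predict set (PREDICT(N → α) = (FIRST(α) \ {ε}) ∪ (FOLLOW(N) if α ⇒* ε)).

S → c: PREDICT = { 'c' }
  'c' is in predict set, so this production goes in M[S, 'c']
S → a: PREDICT = { 'a' }
S → x: PREDICT = { 'x' }
S → y: PREDICT = { 'y' }

M[S, 'c'] = S → c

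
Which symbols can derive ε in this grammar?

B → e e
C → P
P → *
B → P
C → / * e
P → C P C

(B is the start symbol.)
None

A non-terminal is nullable if it can derive ε (the empty string): either it has an ε-production, or it has a production whose right-hand side consists entirely of nullable non-terminals.

There are no ε-productions, so no non-terminal can derive ε.
No non-terminals are nullable.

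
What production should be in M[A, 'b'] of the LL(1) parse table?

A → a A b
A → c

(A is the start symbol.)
Empty (error entry)

To find M[A, 'b'], we find productions for A where 'b' is in the predict set (PREDICT(N → α) = (FIRST(α) \ {ε}) ∪ (FOLLOW(N) if α ⇒* ε)).

A → a A b: PREDICT = { 'a' }
A → c: PREDICT = { 'c' }

M[A, 'b'] is empty (no production applies)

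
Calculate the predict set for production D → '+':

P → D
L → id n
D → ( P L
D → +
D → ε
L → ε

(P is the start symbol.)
PREDICT(D → '+') = (FIRST(RHS) \ {ε}) ∪ (FOLLOW(D) if ε ∈ FIRST(RHS), i.e. RHS ⇒* ε)
FIRST('+') = { '+' }
ε ∉ FIRST('+'), so FOLLOW(D) is not added.
PREDICT(D → '+') = { '+' }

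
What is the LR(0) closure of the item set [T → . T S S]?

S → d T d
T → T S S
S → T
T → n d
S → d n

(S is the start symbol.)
{ [T → . T S S], [T → . n d] }

Start with: [T → . T S S]
  [T → . T S S] has the dot before T: add [T → . n d]
No further items can be added.

CLOSURE = { [T → . T S S], [T → . n d] }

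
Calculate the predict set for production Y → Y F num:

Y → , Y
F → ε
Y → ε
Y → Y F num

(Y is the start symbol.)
{ ',', 'num' }

PREDICT(Y → Y F num) = (FIRST(RHS) \ {ε}) ∪ (FOLLOW(Y) if ε ∈ FIRST(RHS), i.e. RHS ⇒* ε)
FIRST(Y) = { ',', 'num', ε }
FIRST(F) = { ε }
FIRST(Y F num) = { ',', 'num' }
ε ∉ FIRST(Y F num), so FOLLOW(Y) is not added.
PREDICT(Y → Y F num) = { ',', 'num' }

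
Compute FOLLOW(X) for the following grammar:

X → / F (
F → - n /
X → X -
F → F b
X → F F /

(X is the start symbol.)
To compute FOLLOW(X), find every occurrence of X on a right-hand side N → α X β: add FIRST(β) \ {ε}, and if β is empty or nullable also add FOLLOW(N). Iterate to a fixed point.

X is the start symbol, so $ ∈ FOLLOW(X).
In X → X -: X is followed by '-', add FIRST('-') \ {ε} = { '-' }

Taking the union: FOLLOW(X) = { $, '-' }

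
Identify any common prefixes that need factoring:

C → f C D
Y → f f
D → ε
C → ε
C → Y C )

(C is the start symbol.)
Left-factoring is needed when two productions for the same non-terminal
share a common prefix on the right-hand side.

Productions for C:
  C → f C D
  C → ε
  C → Y C )

No common prefixes found.

Answer: No, left-factoring is not needed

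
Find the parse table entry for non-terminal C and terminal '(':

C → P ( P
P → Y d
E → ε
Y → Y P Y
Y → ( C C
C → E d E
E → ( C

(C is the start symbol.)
To find M[C, '('], we find productions for C where '(' is in the predict set (PREDICT(N → α) = (FIRST(α) \ {ε}) ∪ (FOLLOW(N) if α ⇒* ε)).

Relevant sets:
  FIRST(P) = { '(' }
  FIRST(E) = { '(', ε }

C → P ( P: PREDICT = { '(' }
  '(' is in predict set, so this production goes in M[C, '(']
C → E d E: PREDICT = { '(', 'd' }
  '(' is in predict set, so this production goes in M[C, '(']

M[C, '('] = C → P ( P, C → E d E  (a multiply-defined cell — the grammar is not LL(1))

Answer: C → P ( P, C → E d E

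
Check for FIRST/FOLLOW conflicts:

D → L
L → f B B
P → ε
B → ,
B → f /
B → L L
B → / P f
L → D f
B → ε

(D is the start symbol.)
A FIRST/FOLLOW conflict occurs when a non-terminal N has a nullable alternative N → β (β ⇒* ε) and another alternative N → α with FIRST(α) ∩ FOLLOW(N) ≠ ∅: on such a lookahead the parser cannot decide between expanding α and letting N vanish via β.

Nullable non-terminals: B, P.
FIRST sets used below: FIRST(L) = { 'f' }

B: nullable alternative(s) B → ε; FOLLOW(B) = { $, ',', '/', 'f' }
  B → ,: FIRST \ {ε} = { ',' } — overlaps FOLLOW(B) on { ',' }: CONFLICT
  B → f /: FIRST \ {ε} = { 'f' } — overlaps FOLLOW(B) on { 'f' }: CONFLICT
  B → L L: FIRST \ {ε} = { 'f' } — overlaps FOLLOW(B) on { 'f' }: CONFLICT
  B → / P f: FIRST \ {ε} = { '/' } — overlaps FOLLOW(B) on { '/' }: CONFLICT
  B → ε: FIRST \ {ε} = { } — this is the only nullable alternative, skip
P has a nullable alternative but only one production, so nothing to check.

D, L have no nullable alternative, so no FIRST/FOLLOW check is needed there.

So the grammar has 4 FIRST/FOLLOW conflicts (marked CONFLICT above).

Answer: Yes. B → ',' with FOLLOW(B) on { ',' }; B → f '/' with FOLLOW(B) on { 'f' }; B → L L with FOLLOW(B) on { 'f' }; B → '/' P f with FOLLOW(B) on { '/' }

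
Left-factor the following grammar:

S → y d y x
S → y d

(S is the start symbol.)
Left-factoring transforms A → αβ₁ | αβ₂ into A → αA' and A' → β₁ | β₂
(α is the longest common prefix among the alternatives). Repeat until
no nonterminal has two alternatives with a common prefix.

Round 1: S has alternatives sharing prefix 'y d'. Introduce S': S → y d S'
  Add: S' → y x
  Add: S' → ε

No remaining common prefixes — done.

Resulting grammar:
S → y d S'
S' → y x
S' → ε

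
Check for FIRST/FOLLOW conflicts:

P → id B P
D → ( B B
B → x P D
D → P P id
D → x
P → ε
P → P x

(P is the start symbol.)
Nullable non-terminals: P.
FIRST sets used below: FIRST(P) = { 'id', 'x', ε }

P: nullable alternative(s) P → ε; FOLLOW(P) = { $, '(', 'id', 'x' }
  P → id B P: FIRST \ {ε} = { 'id' } — overlaps FOLLOW(P) on { 'id' }: CONFLICT
  P → ε: FIRST \ {ε} = { } — this is the only nullable alternative, skip
  P → P x: FIRST \ {ε} = { 'id', 'x' } — overlaps FOLLOW(P) on { 'id', 'x' }: CONFLICT

B, D have no nullable alternative, so no FIRST/FOLLOW check is needed there.

So the grammar has 2 FIRST/FOLLOW conflicts (marked CONFLICT above).

Answer: Yes. P → id B P with FOLLOW(P) on { 'id' }; P → P x with FOLLOW(P) on { 'id', 'x' }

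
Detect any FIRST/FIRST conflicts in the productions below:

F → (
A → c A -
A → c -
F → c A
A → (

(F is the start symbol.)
Productions for F:
  F → (: FIRST = { '(' }
  F → c A: FIRST = { 'c' }
Productions for A:
  A → c A -: FIRST = { 'c' }
  A → c -: FIRST = { 'c' }
  A → (: FIRST = { '(' }

Conflict for A: A → c A - and A → c -
  Overlap: { 'c' }

Answer: Yes. A → c A '-' / A → c '-' on { 'c' }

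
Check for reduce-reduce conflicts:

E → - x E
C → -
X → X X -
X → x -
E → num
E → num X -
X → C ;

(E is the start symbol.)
Augment with E' → E and build the canonical LR(0) collection (I0 = CLOSURE({[E' → . E]}), then GOTO on every symbol after a dot until no new states appear). It has 15 states:
  I0: { [E → . - x E], [E → . num X -], [E → . num], [E' → . E] }  — shift
  I1: { [E → - . x E] }  — shift
  I2: { [E' → E .] }  — accept
  I3: { [C → . -], [E → num . X -], [E → num .], [X → . C ;], [X → . X X -], [X → . x -] }  — shift, reduce
  I4: { [C → - .] }  — reduce
  I5: { [X → C . ;] }  — shift
  I6: { [C → . -], [E → num X . -], [X → . C ;], [X → . X X -], [X → . x -], [X → X . X -] }  — shift
  I7: { [X → x . -] }  — shift
  I8: { [X → x - .] }  — reduce
  I9: { [C → - .], [E → num X - .] }  — 2 reduces
  I10: { [C → . -], [X → . C ;], [X → . X X -], [X → . x -], [X → X . X -], [X → X X . -] }  — shift
  I11: { [C → - .], [X → X X - .] }  — 2 reduces
  I12: { [X → C ; .] }  — reduce
  I13: { [E → - x . E], [E → . - x E], [E → . num X -], [E → . num] }  — shift
  I14: { [E → - x E .] }  — reduce

I9 contains complete items [C → - .], [E → num X - .] — reduce-reduce conflict.
I11 contains complete items [C → - .], [X → X X - .] — reduce-reduce conflict.

Answer: Yes — I9: [C → - .] vs [E → num X - .]; I11: [C → - .] vs [X → X X - .]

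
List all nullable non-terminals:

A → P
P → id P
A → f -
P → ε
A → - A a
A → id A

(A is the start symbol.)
{ 'A', 'P' }

A non-terminal is nullable if it can derive ε (the empty string): either it has an ε-production, or it has a production whose right-hand side consists entirely of nullable non-terminals.

ε-productions: P → ε
So P is immediately nullable.
A → P: every symbol on the right is nullable, so A is nullable too.
Every non-terminal is now nullable.
Nullable = { 'A', 'P' }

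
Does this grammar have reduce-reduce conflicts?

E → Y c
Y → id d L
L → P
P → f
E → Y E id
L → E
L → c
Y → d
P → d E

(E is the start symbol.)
Augment with E' → E and build the canonical LR(0) collection (I0 = CLOSURE({[E' → . E]}), then GOTO on every symbol after a dot until no new states appear). It has 16 states:
  I0: { [E → . Y E id], [E → . Y c], [E' → . E], [Y → . d], [Y → . id d L] }  — shift
  I1: { [E' → E .] }  — accept
  I2: { [E → . Y E id], [E → . Y c], [E → Y . E id], [E → Y . c], [Y → . d], [Y → . id d L] }  — shift
  I3: { [Y → d .] }  — reduce
  I4: { [Y → id . d L] }  — shift
  I5: { [E → . Y E id], [E → . Y c], [L → . E], [L → . P], [L → . c], [P → . d E], [P → . f], [Y → . d], [Y → . id d L], [Y → id d . L] }  — shift
  I6: { [L → E .] }  — reduce
  I7: { [Y → id d L .] }  — reduce
  I8: { [L → P .] }  — reduce
  I9: { [L → c .] }  — reduce
  I10: { [E → . Y E id], [E → . Y c], [P → d . E], [Y → . d], [Y → . id d L], [Y → d .] }  — shift, reduce
  I11: { [P → f .] }  — reduce
  I12: { [P → d E .] }  — reduce
  I13: { [E → Y E . id] }  — shift
  I14: { [E → Y c .] }  — reduce
  I15: { [E → Y E id .] }  — reduce

No state contains more than one complete item.

Answer: No reduce-reduce conflicts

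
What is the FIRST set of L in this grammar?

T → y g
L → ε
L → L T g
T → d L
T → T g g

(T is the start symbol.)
{ 'd', 'y', ε }

To compute FIRST(L), examine every production with L on the left-hand side, reading each right-hand side left to right until a non-nullable symbol is reached.

FIRST sets of the other non-terminals involved (by the same procedure, iterated to a fixed point):
  FIRST(T) = { 'd', 'y' }

From L → ε:
  - ε-production, so ε ∈ FIRST(L)
From L → L T g:
  - L is the symbol being defined: contributes nothing new
    L is nullable, so continue to the next symbol
  - T is a non-terminal: add FIRST(T) \ {ε} = { 'd', 'y' }
    T is not nullable, so stop

Collecting: FIRST(L) = { 'd', 'y', ε }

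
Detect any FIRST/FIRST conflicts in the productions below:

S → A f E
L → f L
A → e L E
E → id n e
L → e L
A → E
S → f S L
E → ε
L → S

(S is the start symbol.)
A FIRST/FIRST conflict occurs when two productions N → α and N → β for the same non-terminal have FIRST(α) ∩ FIRST(β) ≠ ∅ (with ε ∈ FIRST of a nullable right-hand side, so two nullable alternatives also conflict).

FIRST sets of the non-terminals at (or reachable through a nullable prefix from) the front of some alternative:
  FIRST(A) = { 'e', 'id', ε }
  FIRST(S) = { 'e', 'f', 'id' }
  FIRST(E) = { 'id', ε }

Productions for S:
  S → A f E: FIRST = { 'e', 'f', 'id' }
  S → f S L: FIRST = { 'f' }
Productions for L:
  L → f L: FIRST = { 'f' }
  L → e L: FIRST = { 'e' }
  L → S: FIRST = { 'e', 'f', 'id' }
Productions for A:
  A → e L E: FIRST = { 'e' }
  A → E: FIRST = { 'id', ε }
Productions for E:
  E → id n e: FIRST = { 'id' }
  E → ε: FIRST = { ε }

Conflict for S: S → A f E and S → f S L
  Overlap: { 'f' }
Conflict for L: L → f L and L → S
  Overlap: { 'f' }
Conflict for L: L → e L and L → S
  Overlap: { 'e' }

Answer: Yes. S → A f E / S → f S L on { 'f' }; L → f L / L → S on { 'f' }; L → e L / L → S on { 'e' }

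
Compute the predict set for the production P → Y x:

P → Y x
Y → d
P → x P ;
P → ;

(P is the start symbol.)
PREDICT(P → Y x) = (FIRST(RHS) \ {ε}) ∪ (FOLLOW(P) if ε ∈ FIRST(RHS), i.e. RHS ⇒* ε)
FIRST(Y) = { 'd' }
FIRST(Y x) = { 'd' }
ε ∉ FIRST(Y x), so FOLLOW(P) is not added.
PREDICT(P → Y x) = { 'd' }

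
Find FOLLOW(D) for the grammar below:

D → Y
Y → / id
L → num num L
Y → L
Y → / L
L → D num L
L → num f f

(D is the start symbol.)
D is the start symbol, so $ ∈ FOLLOW(D).
In L → D num L: D is followed by num L, add FIRST(num L) \ {ε} = { 'num' }

Taking the union: FOLLOW(D) = { $, 'num' }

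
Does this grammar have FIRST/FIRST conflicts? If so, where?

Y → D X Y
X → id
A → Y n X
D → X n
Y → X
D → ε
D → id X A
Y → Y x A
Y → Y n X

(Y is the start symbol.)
Yes. Y → D X Y / Y → X on { 'id' }; Y → D X Y / Y → Y x A on { 'id' }; Y → D X Y / Y → Y n X on { 'id' }; Y → X / Y → Y x A on { 'id' }; Y → X / Y → Y n X on { 'id' }; Y → Y x A / Y → Y n X on { 'id' }; D → X n / D → id X A on { 'id' }

A FIRST/FIRST conflict occurs when two productions N → α and N → β for the same non-terminal have FIRST(α) ∩ FIRST(β) ≠ ∅ (with ε ∈ FIRST of a nullable right-hand side, so two nullable alternatives also conflict).

FIRST sets of the non-terminals at (or reachable through a nullable prefix from) the front of some alternative:
  FIRST(D) = { 'id', ε }
  FIRST(X) = { 'id' }
  FIRST(Y) = { 'id' }

Productions for Y:
  Y → D X Y: FIRST = { 'id' }
  Y → X: FIRST = { 'id' }
  Y → Y x A: FIRST = { 'id' }
  Y → Y n X: FIRST = { 'id' }
Productions for D:
  D → X n: FIRST = { 'id' }
  D → ε: FIRST = { ε }
  D → id X A: FIRST = { 'id' }
X, A have only one production, so no FIRST/FIRST conflict is possible there.

Conflict for Y: Y → D X Y and Y → X
  Overlap: { 'id' }
Conflict for Y: Y → D X Y and Y → Y x A
  Overlap: { 'id' }
Conflict for Y: Y → D X Y and Y → Y n X
  Overlap: { 'id' }
Conflict for Y: Y → X and Y → Y x A
  Overlap: { 'id' }
Conflict for Y: Y → X and Y → Y n X
  Overlap: { 'id' }
Conflict for Y: Y → Y x A and Y → Y n X
  Overlap: { 'id' }
Conflict for D: D → X n and D → id X A
  Overlap: { 'id' }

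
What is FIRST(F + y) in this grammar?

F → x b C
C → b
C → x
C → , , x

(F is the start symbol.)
FIRST sets of the non-terminals involved (from the grammar, by fixed-point iteration):
  FIRST(F) = { 'x' }

To compute FIRST(F + y), process the symbols left to right:
Symbol F is a non-terminal. Add FIRST(F) \ {ε} = { 'x' }
F is not nullable (ε ∉ FIRST(F)), so stop here.
FIRST(F + y) = { 'x' }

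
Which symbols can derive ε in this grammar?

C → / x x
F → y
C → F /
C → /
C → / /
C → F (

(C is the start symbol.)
There are no ε-productions, so no non-terminal can derive ε.
No non-terminals are nullable.

Answer: None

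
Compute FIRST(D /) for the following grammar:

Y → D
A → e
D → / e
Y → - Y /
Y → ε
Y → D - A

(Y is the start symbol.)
{ '/' }

FIRST sets of the non-terminals involved (from the grammar, by fixed-point iteration):
  FIRST(D) = { '/' }

To compute FIRST(D /), process the symbols left to right:
Symbol D is a non-terminal. Add FIRST(D) \ {ε} = { '/' }
D is not nullable (ε ∉ FIRST(D)), so stop here.
FIRST(D /) = { '/' }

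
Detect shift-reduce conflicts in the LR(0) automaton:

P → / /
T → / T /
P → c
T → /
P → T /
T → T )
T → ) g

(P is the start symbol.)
Yes — I2: [T → / .] vs [P → / . /]; I8: [P → / / .] vs [T → . ) g]; I11: [T → / .] vs [T → . ) g]

Augment with P' → P and build the canonical LR(0) collection (I0 = CLOSURE({[P' → . P]}), then GOTO on every symbol after a dot until no new states appear). It has 13 states:
  I0: { [P → . / /], [P → . T /], [P → . c], [P' → . P], [T → . ) g], [T → . / T /], [T → . /], [T → . T )] }  — shift
  I1: { [T → ) . g] }  — shift
  I2: { [P → / . /], [T → . ) g], [T → . / T /], [T → . /], [T → . T )], [T → / . T /], [T → / .] }  — shift, reduce
  I3: { [P' → P .] }  — accept
  I4: { [P → T . /], [T → T . )] }  — shift
  I5: { [P → c .] }  — reduce
  I6: { [T → T ) .] }  — reduce
  I7: { [P → T / .] }  — reduce
  I8: { [P → / / .], [T → . ) g], [T → . / T /], [T → . /], [T → . T )], [T → / . T /], [T → / .] }  — shift, 2 reduces
  I9: { [T → / T . /], [T → T . )] }  — shift
  I10: { [T → / T / .] }  — reduce
  I11: { [T → . ) g], [T → . / T /], [T → . /], [T → . T )], [T → / . T /], [T → / .] }  — shift, reduce
  I12: { [T → ) g .] }  — reduce

I2 contains reduce item [T → / .] and shift items [P → / . /], [T → . ) g], [T → . /], [T → . / T /] — shift-reduce conflict.
I8 contains reduce items [P → / / .], [T → / .] and shift items [T → . ) g], [T → . /], [T → . / T /] — shift-reduce conflict.
I11 contains reduce item [T → / .] and shift items [T → . ) g], [T → . /], [T → . / T /] — shift-reduce conflict.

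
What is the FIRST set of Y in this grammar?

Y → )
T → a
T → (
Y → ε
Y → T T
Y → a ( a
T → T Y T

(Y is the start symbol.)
To compute FIRST(Y), examine every production with Y on the left-hand side, reading each right-hand side left to right until a non-nullable symbol is reached.

FIRST sets of the other non-terminals involved (by the same procedure, iterated to a fixed point):
  FIRST(T) = { '(', 'a' }

From Y → ):
  - ')' is a terminal: add ')' and stop
From Y → ε:
  - ε-production, so ε ∈ FIRST(Y)
From Y → T T:
  - T is a non-terminal: add FIRST(T) \ {ε} = { '(', 'a' }
    T is not nullable, so stop
From Y → a ( a:
  - a is a terminal: add 'a' and stop

Collecting: FIRST(Y) = { '(', ')', 'a', ε }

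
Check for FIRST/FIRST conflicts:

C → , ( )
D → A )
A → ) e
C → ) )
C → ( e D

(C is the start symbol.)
A FIRST/FIRST conflict occurs when two productions N → α and N → β for the same non-terminal have FIRST(α) ∩ FIRST(β) ≠ ∅ (with ε ∈ FIRST of a nullable right-hand side, so two nullable alternatives also conflict).

Productions for C:
  C → , ( ): FIRST = { ',' }
  C → ) ): FIRST = { ')' }
  C → ( e D: FIRST = { '(' }
D, A have only one production, so no FIRST/FIRST conflict is possible there.

All alternatives of each non-terminal have pairwise disjoint FIRST sets.

Answer: No FIRST/FIRST conflicts.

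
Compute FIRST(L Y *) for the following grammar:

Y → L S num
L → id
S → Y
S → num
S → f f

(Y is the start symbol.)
FIRST sets of the non-terminals involved (from the grammar, by fixed-point iteration):
  FIRST(L) = { 'id' }

To compute FIRST(L Y *), process the symbols left to right:
Symbol L is a non-terminal. Add FIRST(L) \ {ε} = { 'id' }
L is not nullable (ε ∉ FIRST(L)), so stop here.
FIRST(L Y *) = { 'id' }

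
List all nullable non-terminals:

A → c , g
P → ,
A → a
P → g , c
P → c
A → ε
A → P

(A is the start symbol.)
{ 'A' }

A non-terminal is nullable if it can derive ε (the empty string): either it has an ε-production, or it has a production whose right-hand side consists entirely of nullable non-terminals.

ε-productions: A → ε
So A is immediately nullable.
No further non-terminal can be added: every production for the remaining non-terminals contains a terminal or a non-nullable non-terminal.
Nullable = { 'A' }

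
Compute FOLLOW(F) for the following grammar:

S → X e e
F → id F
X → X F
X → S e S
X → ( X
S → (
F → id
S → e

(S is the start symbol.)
{ 'e', 'id' }

To compute FOLLOW(F), find every occurrence of F on a right-hand side N → α F β: add FIRST(β) \ {ε}, and if β is empty or nullable also add FOLLOW(N). Iterate to a fixed point.

In F → id F: F is at the end; this adds FOLLOW(F) to itself — nothing new
In X → X F: F is at the end, add FOLLOW(X)

The FOLLOW sets referred to above (computed the same way, to a fixed point):
  FOLLOW(X) = { 'e', 'id' }

Taking the union: FOLLOW(F) = { 'e', 'id' }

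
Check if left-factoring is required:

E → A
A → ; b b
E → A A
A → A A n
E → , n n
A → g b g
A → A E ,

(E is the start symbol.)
Yes, E has productions with common prefix 'A'; A has productions with common prefix 'A'

Left-factoring is needed when two productions for the same non-terminal
share a common prefix on the right-hand side.

Productions for E:
  E → A
  E → A A
  E → , n n
Productions for A:
  A → ; b b
  A → A A n
  A → g b g
  A → A E ,

Found common prefix 'A' in productions for E
Found common prefix 'A' in productions for A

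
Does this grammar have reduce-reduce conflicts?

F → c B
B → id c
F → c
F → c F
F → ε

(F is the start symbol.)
Yes — I2: [F → .] vs [F → c .]

A reduce-reduce conflict occurs when an LR(0) state has two complete items [A → α .] and [B → β .] — both call for a reduction, and with no lookahead the parser cannot choose between them.

Augment with F' → F and build the canonical LR(0) collection (I0 = CLOSURE({[F' → . F]}), then GOTO on every symbol after a dot until no new states appear). It has 7 states:
  I0: { [F → . c B], [F → . c F], [F → . c], [F → .], [F' → . F] }  — shift, reduce
  I1: { [F' → F .] }  — accept
  I2: { [B → . id c], [F → . c B], [F → . c F], [F → . c], [F → .], [F → c . B], [F → c . F], [F → c .] }  — shift, 2 reduces
  I3: { [F → c B .] }  — reduce
  I4: { [F → c F .] }  — reduce
  I5: { [B → id . c] }  — shift
  I6: { [B → id c .] }  — reduce

I2 contains complete items [F → .], [F → c .] — reduce-reduce conflict.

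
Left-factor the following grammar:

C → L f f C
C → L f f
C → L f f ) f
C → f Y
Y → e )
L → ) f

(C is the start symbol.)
C → L f f C'
C' → C
C' → ε
C' → ) f
C → f Y
Y → e )
L → ) f

Left-factoring transforms A → αβ₁ | αβ₂ into A → αA' and A' → β₁ | β₂
(α is the longest common prefix among the alternatives). Repeat until
no nonterminal has two alternatives with a common prefix.

Round 1: C has alternatives sharing prefix 'L f f'. Introduce C': C → L f f C'
  Add: C' → C
  Add: C' → ε
  Add: C' → ) f

No remaining common prefixes — done.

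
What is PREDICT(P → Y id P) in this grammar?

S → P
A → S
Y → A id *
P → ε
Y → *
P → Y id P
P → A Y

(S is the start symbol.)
{ '*', 'id' }

PREDICT(P → Y id P) = (FIRST(RHS) \ {ε}) ∪ (FOLLOW(P) if ε ∈ FIRST(RHS), i.e. RHS ⇒* ε)
FIRST(Y) = { '*', 'id' }
FIRST(Y id P) = { '*', 'id' }
ε ∉ FIRST(Y id P), so FOLLOW(P) is not added.
PREDICT(P → Y id P) = { '*', 'id' }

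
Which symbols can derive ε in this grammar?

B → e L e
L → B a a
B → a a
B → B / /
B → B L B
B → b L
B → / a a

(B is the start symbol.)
None

There are no ε-productions, so no non-terminal can derive ε.
No non-terminals are nullable.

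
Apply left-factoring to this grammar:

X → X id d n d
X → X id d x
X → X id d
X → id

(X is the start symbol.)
X → X id d X'
X' → n d
X' → x
X' → ε
X → id

Left-factoring transforms A → αβ₁ | αβ₂ into A → αA' and A' → β₁ | β₂
(α is the longest common prefix among the alternatives). Repeat until
no nonterminal has two alternatives with a common prefix.

Round 1: X has alternatives sharing prefix 'X id d'. Introduce X': X → X id d X'
  Add: X' → n d
  Add: X' → x
  Add: X' → ε

No remaining common prefixes — done.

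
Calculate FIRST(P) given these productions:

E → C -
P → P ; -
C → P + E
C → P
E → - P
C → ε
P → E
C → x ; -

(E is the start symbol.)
{ '-', 'x' }

To compute FIRST(P), examine every production with P on the left-hand side, reading each right-hand side left to right until a non-nullable symbol is reached.

FIRST sets of the other non-terminals involved (by the same procedure, iterated to a fixed point):
  FIRST(E) = { '-', 'x' }

From P → P ; -:
  - P is the symbol being defined: contributes nothing new
    P is not nullable, so stop
From P → E:
  - E is a non-terminal: add FIRST(E) \ {ε} = { '-', 'x' }
    E is not nullable, so stop

Collecting: FIRST(P) = { '-', 'x' }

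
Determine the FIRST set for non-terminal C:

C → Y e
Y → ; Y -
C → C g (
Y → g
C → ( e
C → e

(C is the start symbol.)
To compute FIRST(C), examine every production with C on the left-hand side, reading each right-hand side left to right until a non-nullable symbol is reached.

FIRST sets of the other non-terminals involved (by the same procedure, iterated to a fixed point):
  FIRST(Y) = { ';', 'g' }

From C → Y e:
  - Y is a non-terminal: add FIRST(Y) \ {ε} = { ';', 'g' }
    Y is not nullable, so stop
From C → C g (:
  - C is the symbol being defined: contributes nothing new
    C is not nullable, so stop
From C → ( e:
  - '(' is a terminal: add '(' and stop
From C → e:
  - e is a terminal: add 'e' and stop

Collecting: FIRST(C) = { '(', ';', 'e', 'g' }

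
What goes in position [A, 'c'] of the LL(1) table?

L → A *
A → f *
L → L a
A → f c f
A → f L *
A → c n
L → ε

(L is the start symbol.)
To find M[A, 'c'], we find productions for A where 'c' is in the predict set (PREDICT(N → α) = (FIRST(α) \ {ε}) ∪ (FOLLOW(N) if α ⇒* ε)).

A → f *: PREDICT = { 'f' }
A → f c f: PREDICT = { 'f' }
A → f L *: PREDICT = { 'f' }
A → c n: PREDICT = { 'c' }
  'c' is in predict set, so this production goes in M[A, 'c']

M[A, 'c'] = A → c n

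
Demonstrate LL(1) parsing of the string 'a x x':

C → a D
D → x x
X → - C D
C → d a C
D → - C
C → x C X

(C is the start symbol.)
LL(1) parsing maintains a stack (initially the start symbol over $) and the input. At each step: if the stack top is a terminal, match it against the current input token; if it is a non-terminal N, replace it with the RHS of M[N, lookahead] (the unique production whose predict set contains the lookahead).

Stack is shown with the top on the left.

Stack  Input    Action
----------------------
C $    a x x $  output C → a D
a D $  a x x $  match 'a'
D $    x x $    output D → x x
x x $  x x $    match 'x'
x $    x $      match 'x'
$      $        accept

The string is accepted.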